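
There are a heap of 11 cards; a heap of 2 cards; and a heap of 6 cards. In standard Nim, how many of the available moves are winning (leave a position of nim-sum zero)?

1

Nim-sum: 11 ⊕ 2 ⊕ 6 = 15.
The overall nim-sum is X = 15. A heap of size p has a winning move iff p XOR X < p (reduce it to p XOR X).
  11: 11 XOR 15 = 4 < 11 — winning move (to 4).
  2: 2 XOR 15 = 13 ≥ 2 — no move.
  6: 6 XOR 15 = 9 ≥ 6 — no move.
That gives 1 winning move.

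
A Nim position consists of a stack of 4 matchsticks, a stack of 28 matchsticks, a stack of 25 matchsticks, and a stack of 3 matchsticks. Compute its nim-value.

2

Compute the nim-sum pairwise:
4 ⊕ 28 = 24
24 ⊕ 25 = 1
1 ⊕ 3 = 2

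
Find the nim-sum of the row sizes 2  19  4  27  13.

3

Nim-sum: 2 XOR 19 XOR 4 XOR 27 XOR 13 = 3.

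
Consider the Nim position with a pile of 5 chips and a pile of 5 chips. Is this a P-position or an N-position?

In binary:
  101  (5)
  101  (5)
  ---
  000  (0)
The nim-sum is 0, so this is a P-position: the player to move is in a losing position under optimal play.

P-position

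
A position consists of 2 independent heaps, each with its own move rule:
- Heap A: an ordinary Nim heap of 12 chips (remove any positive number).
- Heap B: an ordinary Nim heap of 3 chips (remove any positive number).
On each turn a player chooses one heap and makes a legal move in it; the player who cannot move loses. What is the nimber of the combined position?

Heap A is a plain Nim heap of size 12, so its Grundy value is 12.
Heap B is a plain Nim heap of size 3, so its Grundy value is 3.
The value of a disjunctive sum is the nim-sum of the parts.
Combined value = 12 XOR 3 = 15.

15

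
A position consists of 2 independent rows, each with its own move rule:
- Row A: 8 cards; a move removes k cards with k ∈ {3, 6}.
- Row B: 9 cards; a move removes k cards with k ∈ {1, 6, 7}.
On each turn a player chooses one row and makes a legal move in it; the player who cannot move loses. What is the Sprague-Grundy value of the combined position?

Build the Grundy sequence for row A with g(k) = mex{g(k−s) : s ∈ {3, 6}, s ≤ k}:
k:     0  1  2  3  4  5  6  7  8
g(k):  0  0  0  1  1  1  2  2  2
So g(8) = 2.
Grundy values for row B (subtraction set {1, 6, 7}):
g(0) = mex{} = 0
g(1) = mex{0} = 1
g(2) = mex{1} = 0
g(3) = mex{0} = 1
g(4) = mex{1} = 0
g(5) = mex{0} = 1
g(6) = mex{0,1} = 2
g(7) = mex{0,1,2} = 3
g(8) = mex{0,1,3} = 2
g(9) = mex{0,1,2} = 3
So g(9) = 3.
The value of a disjunctive sum is the nim-sum of the parts.
Combined value = 2 ⊕ 3 = 1.

1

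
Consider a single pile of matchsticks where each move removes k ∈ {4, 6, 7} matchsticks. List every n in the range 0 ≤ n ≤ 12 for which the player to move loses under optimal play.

0, 1, 2, 3, 11, 12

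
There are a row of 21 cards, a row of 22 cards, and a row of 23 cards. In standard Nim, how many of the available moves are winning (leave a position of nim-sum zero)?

Bitwise XOR of the heap sizes:
  10101  (21)
  10110  (22)
  10111  (23)
  -----
  10100  (20)
The overall nim-sum is X = 20. A row of size p has a winning move iff p XOR X < p (reduce it to p XOR X).
  21: 21 XOR 20 = 1 < 21 — winning move (to 1).
  22: 22 XOR 20 = 2 < 22 — winning move (to 2).
  23: 23 XOR 20 = 3 < 23 — winning move (to 3).
That gives 3 winning moves.

3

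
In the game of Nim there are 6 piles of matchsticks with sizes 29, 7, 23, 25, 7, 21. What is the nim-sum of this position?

Compute the nim-sum pairwise:
29 XOR 7 = 26
26 XOR 23 = 13
13 XOR 25 = 20
20 XOR 7 = 19
19 XOR 21 = 6

6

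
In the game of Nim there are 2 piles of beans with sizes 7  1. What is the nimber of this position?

Nim-sum: 7 XOR 1 = 6.

6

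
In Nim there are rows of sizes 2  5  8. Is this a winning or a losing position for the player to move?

Winning position

In binary:
  0010  (2)
  0101  (5)
  1000  (8)
  ----
  1111  (15)
The nim-sum is 15 ≠ 0, so this is an N-position: the player to move can win.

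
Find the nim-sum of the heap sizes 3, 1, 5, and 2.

5

Bitwise XOR of the heap sizes:
  011  (3)
  001  (1)
  101  (5)
  010  (2)
  ---
  101  (5)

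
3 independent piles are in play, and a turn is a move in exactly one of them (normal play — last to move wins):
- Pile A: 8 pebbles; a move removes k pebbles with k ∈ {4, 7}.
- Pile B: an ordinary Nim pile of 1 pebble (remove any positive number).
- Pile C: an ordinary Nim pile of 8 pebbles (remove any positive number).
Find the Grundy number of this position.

11

For pile A, compute g(0), g(1), … with moves {4, 7}:
k:     0  1  2  3  4  5  6  7  8
g(k):  0  0  0  0  1  1  1  1  2
So g(8) = 2.
Pile B is a plain Nim pile of size 1, so its Grundy value is 1.
Pile C is a plain Nim pile of size 8, so its Grundy value is 8.
The value of a disjunctive sum is the nim-sum of the parts.
Combined value = 2 XOR 1 XOR 8 = 11.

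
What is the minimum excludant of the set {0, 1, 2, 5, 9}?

The values 0, 1, 2 are all present; 3 is the first non-negative integer missing from the set.

3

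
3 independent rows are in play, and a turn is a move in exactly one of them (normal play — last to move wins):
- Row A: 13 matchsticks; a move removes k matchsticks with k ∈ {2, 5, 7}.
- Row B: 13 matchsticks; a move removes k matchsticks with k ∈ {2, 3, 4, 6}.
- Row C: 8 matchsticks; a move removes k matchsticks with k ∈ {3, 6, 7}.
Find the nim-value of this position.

0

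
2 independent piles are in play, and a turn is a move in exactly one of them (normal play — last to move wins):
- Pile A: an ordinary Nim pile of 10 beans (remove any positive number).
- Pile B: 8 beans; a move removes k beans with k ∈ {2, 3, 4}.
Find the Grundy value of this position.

11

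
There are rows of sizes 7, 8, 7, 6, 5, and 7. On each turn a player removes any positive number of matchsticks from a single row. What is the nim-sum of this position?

12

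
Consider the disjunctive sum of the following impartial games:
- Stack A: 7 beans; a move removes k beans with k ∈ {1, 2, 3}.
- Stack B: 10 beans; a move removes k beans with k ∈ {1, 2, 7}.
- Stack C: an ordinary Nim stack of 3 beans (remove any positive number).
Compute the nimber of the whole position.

1

Build the Grundy sequence for stack A with g(k) = mex{g(k−s) : s ∈ {1, 2, 3}, s ≤ k}:
k:     0  1  2  3  4  5  6  7
g(k):  0  1  2  3  0  1  2  3
So g(7) = 3.
Grundy values for stack B (subtraction set {1, 2, 7}):
g(0) = mex{} = 0
g(1) = mex{0} = 1
g(2) = mex{0,1} = 2
g(3) = mex{1,2} = 0
g(4) = mex{0,2} = 1
g(5) = mex{0,1} = 2
g(6) = mex{1,2} = 0
g(7) = mex{0,2} = 1
g(8) = mex{0,1} = 2
g(9) = mex{1,2} = 0
g(10) = mex{0,2} = 1
So g(10) = 1.
Stack C is a plain Nim stack of size 3, so its Grundy value is 3.
By the Sprague-Grundy theorem, the Grundy value of a sum of independent games is the XOR of the component values.
Combined value = 3 ⊕ 1 ⊕ 3 = 1.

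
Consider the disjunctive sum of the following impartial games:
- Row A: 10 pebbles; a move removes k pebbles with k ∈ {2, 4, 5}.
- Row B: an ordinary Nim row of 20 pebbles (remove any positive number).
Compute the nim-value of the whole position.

For row A, compute g(0), g(1), … with moves {2, 4, 5}:
g(0) = mex{} = 0
g(1) = mex{} = 0
g(2) = mex{0} = 1
g(3) = mex{0} = 1
g(4) = mex{0,1} = 2
g(5) = mex{0,1} = 2
g(6) = mex{0,1,2} = 3
g(7) = mex{1,2} = 0
g(8) = mex{1,2,3} = 0
g(9) = mex{0,2} = 1
g(10) = mex{0,2,3} = 1
So g(10) = 1.
Row B is a plain Nim row of size 20, so its Grundy value is 20.
By the Sprague-Grundy theorem, the Grundy value of a sum of independent games is the XOR of the component values.
Combined value = 1 XOR 20 = 21.

21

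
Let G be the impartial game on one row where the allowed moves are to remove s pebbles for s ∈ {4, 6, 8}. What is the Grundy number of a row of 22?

2

Grundy values for subtraction set {4, 6, 8}:
k:     0  1  2  3  4  5  6  7  8  9 10 11 12 13 14 15 16 17 18 19 20 21 22
g(k):  0  0  0  0  1  1  1  1  2  2  2  2  0  0  0  0  1  1  1  1  2  2  2
So g(22) = 2.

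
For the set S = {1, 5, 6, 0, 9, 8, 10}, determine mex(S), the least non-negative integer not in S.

The values 0, 1 are all present; 2 is the first non-negative integer missing from the set.

2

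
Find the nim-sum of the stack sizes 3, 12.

15

In binary:
  0011  (3)
  1100  (12)
  ----
  1111  (15)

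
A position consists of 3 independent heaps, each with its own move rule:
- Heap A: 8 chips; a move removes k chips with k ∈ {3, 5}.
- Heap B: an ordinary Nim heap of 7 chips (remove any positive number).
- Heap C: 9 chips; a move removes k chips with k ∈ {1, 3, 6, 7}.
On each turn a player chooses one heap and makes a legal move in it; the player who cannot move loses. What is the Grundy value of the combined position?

4

For heap A, compute g(0), g(1), … with moves {3, 5}:
g(0) = mex{} = 0
g(1) = mex{} = 0
g(2) = mex{} = 0
g(3) = mex{0} = 1
g(4) = mex{0} = 1
g(5) = mex{0} = 1
g(6) = mex{0,1} = 2
g(7) = mex{0,1} = 2
g(8) = mex{1} = 0
So g(8) = 0.
Heap B is a plain Nim heap of size 7, so its Grundy value is 7.
Build the Grundy sequence for heap C with g(k) = mex{g(k−s) : s ∈ {1, 3, 6, 7}, s ≤ k}:
k:     0  1  2  3  4  5  6  7  8  9
g(k):  0  1  0  1  0  1  2  3  2  3
So g(9) = 3.
By the Sprague-Grundy theorem, the Grundy value of a sum of independent games is the XOR of the component values.
Combined value = 0 ⊕ 7 ⊕ 3 = 4.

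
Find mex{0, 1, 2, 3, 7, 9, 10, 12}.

The values 0, 1, 2, 3 are all present; 4 is the first non-negative integer missing from the set.

4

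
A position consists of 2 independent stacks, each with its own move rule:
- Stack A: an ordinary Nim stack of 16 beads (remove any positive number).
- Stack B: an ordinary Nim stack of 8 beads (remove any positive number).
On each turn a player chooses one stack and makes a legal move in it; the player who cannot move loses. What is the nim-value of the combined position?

24

Stack A is a plain Nim stack of size 16, so its Grundy value is 16.
Stack B is a plain Nim stack of size 8, so its Grundy value is 8.
By the Sprague-Grundy theorem, the Grundy value of a sum of independent games is the XOR of the component values.
Combined value = 16 ⊕ 8 = 24.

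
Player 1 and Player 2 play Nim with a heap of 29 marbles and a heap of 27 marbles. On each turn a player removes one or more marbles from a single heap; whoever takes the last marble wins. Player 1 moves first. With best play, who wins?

Compute the nim-sum pairwise:
29 ⊕ 27 = 6
The nim-sum is 6 ≠ 0, so this is an N-position: the player to move can win; Player 1 has a winning move.

Player 1 wins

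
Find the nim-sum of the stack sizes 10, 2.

8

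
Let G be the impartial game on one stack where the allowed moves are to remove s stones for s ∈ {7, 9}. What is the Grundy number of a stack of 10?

Grundy values for subtraction set {7, 9}:
k:     0  1  2  3  4  5  6  7  8  9 10
g(k):  0  0  0  0  0  0  0  1  1  1  1
So g(10) = 1.

1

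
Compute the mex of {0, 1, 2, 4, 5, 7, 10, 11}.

3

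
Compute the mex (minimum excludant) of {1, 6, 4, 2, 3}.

0

0 is not in the set, so the mex is 0.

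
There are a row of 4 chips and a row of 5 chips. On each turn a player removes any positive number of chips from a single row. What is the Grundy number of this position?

1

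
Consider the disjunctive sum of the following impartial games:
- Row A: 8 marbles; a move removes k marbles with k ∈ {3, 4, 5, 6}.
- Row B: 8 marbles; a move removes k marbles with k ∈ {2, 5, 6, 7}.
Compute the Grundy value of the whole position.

0

Build the Grundy sequence for row A with g(k) = mex{g(k−s) : s ∈ {3, 4, 5, 6}, s ≤ k}:
k:     0  1  2  3  4  5  6  7  8
g(k):  0  0  0  1  1  1  2  2  2
So g(8) = 2.
For row B, compute g(0), g(1), … with moves {2, 5, 6, 7}:
k:     0  1  2  3  4  5  6  7  8
g(k):  0  0  1  1  0  2  1  3  2
So g(8) = 2.
The value of a disjunctive sum is the nim-sum of the parts.
Combined value = 2 ⊕ 2 = 0.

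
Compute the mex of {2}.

0

0 is not in the set, so the mex is 0.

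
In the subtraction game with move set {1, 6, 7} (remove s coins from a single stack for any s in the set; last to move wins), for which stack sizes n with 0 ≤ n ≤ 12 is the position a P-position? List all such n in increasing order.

Build the Grundy sequence with g(k) = mex{g(k−s) : s ∈ {1, 6, 7}, s ≤ k}:
k:     0  1  2  3  4  5  6  7  8  9 10 11 12
g(k):  0  1  0  1  0  1  2  3  2  3  2  3  0
The P-positions (g = 0) in 0..12 are 0, 2, 4, 12.

0, 2, 4, 12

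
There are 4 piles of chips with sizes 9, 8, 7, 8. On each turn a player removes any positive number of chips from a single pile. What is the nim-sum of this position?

Compute the nim-sum pairwise:
9 ^ 8 = 1
1 ^ 7 = 6
6 ^ 8 = 14

14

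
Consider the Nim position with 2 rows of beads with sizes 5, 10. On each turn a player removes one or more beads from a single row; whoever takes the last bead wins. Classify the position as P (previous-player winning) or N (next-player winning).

N-position

Nim-sum: 5 XOR 10 = 15.
The nim-sum is 15 ≠ 0, so this is an N-position: the player to move can win.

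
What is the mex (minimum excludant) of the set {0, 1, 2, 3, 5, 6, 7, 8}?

The values 0, 1, 2, 3 are all present; 4 is the first non-negative integer missing from the set.

4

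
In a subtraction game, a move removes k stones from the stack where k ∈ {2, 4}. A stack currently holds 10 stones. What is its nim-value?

2

Compute g(0), g(1), … for moves {2, 4}:
g(0) = mex{} = 0
g(1) = mex{} = 0
g(2) = mex{0} = 1
g(3) = mex{0} = 1
g(4) = mex{0,1} = 2
g(5) = mex{0,1} = 2
g(6) = mex{1,2} = 0
g(7) = mex{1,2} = 0
g(8) = mex{0,2} = 1
g(9) = mex{0,2} = 1
g(10) = mex{0,1} = 2
So g(10) = 2.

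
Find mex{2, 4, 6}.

0 is not in the set, so the mex is 0.

0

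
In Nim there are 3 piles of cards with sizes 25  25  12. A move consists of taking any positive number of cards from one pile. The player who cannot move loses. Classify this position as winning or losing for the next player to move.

Winning position

Compute the nim-sum pairwise:
25 ⊕ 25 = 0
0 ⊕ 12 = 12
The nim-sum is 12 ≠ 0, so this is an N-position: the player to move can win.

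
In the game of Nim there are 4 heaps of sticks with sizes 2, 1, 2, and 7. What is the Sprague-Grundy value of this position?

6

Nim-sum: 2 ⊕ 1 ⊕ 2 ⊕ 7 = 6.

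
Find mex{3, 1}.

0

0 is not in the set, so the mex is 0.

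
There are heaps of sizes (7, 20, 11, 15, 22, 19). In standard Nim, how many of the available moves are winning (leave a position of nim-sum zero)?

3

Compute the nim-sum pairwise:
7 XOR 20 = 19
19 XOR 11 = 24
24 XOR 15 = 23
23 XOR 22 = 1
1 XOR 19 = 18
The overall nim-sum is X = 18. A heap of size p has a winning move iff p XOR X < p (reduce it to p XOR X).
  7: 7 XOR 18 = 21 ≥ 7 — no move.
  20: 20 XOR 18 = 6 < 20 — winning move (to 6).
  11: 11 XOR 18 = 25 ≥ 11 — no move.
  15: 15 XOR 18 = 29 ≥ 15 — no move.
  22: 22 XOR 18 = 4 < 22 — winning move (to 4).
  19: 19 XOR 18 = 1 < 19 — winning move (to 1).
That gives 3 winning moves.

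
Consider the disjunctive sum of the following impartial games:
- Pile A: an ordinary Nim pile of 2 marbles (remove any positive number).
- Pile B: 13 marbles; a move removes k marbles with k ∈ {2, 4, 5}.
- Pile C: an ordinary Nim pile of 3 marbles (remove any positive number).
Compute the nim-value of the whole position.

2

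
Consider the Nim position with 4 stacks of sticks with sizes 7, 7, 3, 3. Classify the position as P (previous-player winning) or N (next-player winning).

Compute the nim-sum pairwise:
7 ⊕ 7 = 0
0 ⊕ 3 = 3
3 ⊕ 3 = 0
The nim-sum is 0, so this is a P-position: the player to move is in a losing position under optimal play.

P-position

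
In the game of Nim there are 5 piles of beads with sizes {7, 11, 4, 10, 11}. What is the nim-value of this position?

9

Nim-sum: 7 ⊕ 11 ⊕ 4 ⊕ 10 ⊕ 11 = 9.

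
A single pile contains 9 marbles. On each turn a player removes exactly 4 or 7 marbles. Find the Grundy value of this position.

Grundy values for subtraction set {4, 7}:
k:     0  1  2  3  4  5  6  7  8  9
g(k):  0  0  0  0  1  1  1  1  2  2
So g(9) = 2.

2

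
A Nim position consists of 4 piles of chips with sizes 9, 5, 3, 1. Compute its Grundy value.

14

In binary:
  1001  (9)
  0101  (5)
  0011  (3)
  0001  (1)
  ----
  1110  (14)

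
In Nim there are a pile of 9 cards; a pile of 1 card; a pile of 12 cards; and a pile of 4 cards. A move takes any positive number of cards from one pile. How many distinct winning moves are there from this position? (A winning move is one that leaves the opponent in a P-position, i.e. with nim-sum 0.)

0

Nim-sum: 9 XOR 1 XOR 12 XOR 4 = 0.
The nim-sum is already 0, so every move leaves a nonzero nim-sum — there are no winning moves.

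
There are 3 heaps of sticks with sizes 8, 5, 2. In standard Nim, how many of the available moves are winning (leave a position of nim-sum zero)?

Compute the nim-sum pairwise:
8 ⊕ 5 = 13
13 ⊕ 2 = 15
The overall nim-sum is X = 15. A heap of size p has a winning move iff p XOR X < p (reduce it to p XOR X).
  8: 8 XOR 15 = 7 < 8 — winning move (to 7).
  5: 5 XOR 15 = 10 ≥ 5 — no move.
  2: 2 XOR 15 = 13 ≥ 2 — no move.
That gives 1 winning move.

1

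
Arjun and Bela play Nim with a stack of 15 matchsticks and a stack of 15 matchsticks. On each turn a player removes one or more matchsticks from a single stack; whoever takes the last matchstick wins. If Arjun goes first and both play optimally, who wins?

Compute the nim-sum pairwise:
15 ⊕ 15 = 0
The nim-sum is 0, so this is a P-position: the player to move is in a losing position under optimal play; Arjun is about to move from it and so loses — Bela wins.

Bela wins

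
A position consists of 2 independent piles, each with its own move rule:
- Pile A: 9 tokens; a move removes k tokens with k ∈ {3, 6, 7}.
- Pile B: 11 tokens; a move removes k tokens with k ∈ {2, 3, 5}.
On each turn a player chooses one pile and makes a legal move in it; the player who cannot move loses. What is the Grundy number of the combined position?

1

Build the Grundy sequence for pile A with g(k) = mex{g(k−s) : s ∈ {3, 6, 7}, s ≤ k}:
k:     0  1  2  3  4  5  6  7  8  9
g(k):  0  0  0  1  1  1  2  2  2  3
So g(9) = 3.
For pile B, compute g(0), g(1), … with moves {2, 3, 5}:
k:     0  1  2  3  4  5  6  7  8  9 10 11
g(k):  0  0  1  1  2  2  3  0  0  1  1  2
So g(11) = 2.
By the Sprague-Grundy theorem, the Grundy value of a sum of independent games is the XOR of the component values.
Combined value = 3 XOR 2 = 1.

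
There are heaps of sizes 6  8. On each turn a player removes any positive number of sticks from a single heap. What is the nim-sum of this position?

Nim-sum: 6 ⊕ 8 = 14.

14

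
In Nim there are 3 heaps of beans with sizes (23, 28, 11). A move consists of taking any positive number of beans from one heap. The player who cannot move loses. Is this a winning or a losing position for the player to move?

Compute the nim-sum pairwise:
23 ⊕ 28 = 11
11 ⊕ 11 = 0
The nim-sum is 0, so this is a P-position: the player to move is in a losing position under optimal play.

Losing position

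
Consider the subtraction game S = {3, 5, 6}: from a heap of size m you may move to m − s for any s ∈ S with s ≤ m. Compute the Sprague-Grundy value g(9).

Build the Grundy sequence with g(k) = mex{g(k−s) : s ∈ {3, 5, 6}, s ≤ k}:
k:     0  1  2  3  4  5  6  7  8  9
g(k):  0  0  0  1  1  1  2  2  2  0
So g(9) = 0.

0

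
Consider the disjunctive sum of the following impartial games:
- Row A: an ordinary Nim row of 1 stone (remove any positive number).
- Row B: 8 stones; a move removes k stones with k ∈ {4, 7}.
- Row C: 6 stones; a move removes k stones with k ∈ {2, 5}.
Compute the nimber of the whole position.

Row A is a plain Nim row of size 1, so its Grundy value is 1.
Build the Grundy sequence for row B with g(k) = mex{g(k−s) : s ∈ {4, 7}, s ≤ k}:
g(0) = mex{} = 0
g(1) = mex{} = 0
g(2) = mex{} = 0
g(3) = mex{} = 0
g(4) = mex{0} = 1
g(5) = mex{0} = 1
g(6) = mex{0} = 1
g(7) = mex{0} = 1
g(8) = mex{0,1} = 2
So g(8) = 2.
Build the Grundy sequence for row C with g(k) = mex{g(k−s) : s ∈ {2, 5}, s ≤ k}:
g(0) = mex{} = 0
g(1) = mex{} = 0
g(2) = mex{0} = 1
g(3) = mex{0} = 1
g(4) = mex{1} = 0
g(5) = mex{0,1} = 2
g(6) = mex{0} = 1
So g(6) = 1.
By the Sprague-Grundy theorem, the Grundy value of a sum of independent games is the XOR of the component values.
Combined value = 1 XOR 2 XOR 1 = 2.

2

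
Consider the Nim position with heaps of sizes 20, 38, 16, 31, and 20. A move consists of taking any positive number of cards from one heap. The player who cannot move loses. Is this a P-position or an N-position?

Write each in binary and XOR column by column:
  010100  (20)
  100110  (38)
  010000  (16)
  011111  (31)
  010100  (20)
  ------
  101001  (41)
The nim-sum is 41 ≠ 0, so this is an N-position: the player to move can win.

N-position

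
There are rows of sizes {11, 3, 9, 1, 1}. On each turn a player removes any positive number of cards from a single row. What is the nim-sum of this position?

1

Nim-sum: 11 ⊕ 3 ⊕ 9 ⊕ 1 ⊕ 1 = 1.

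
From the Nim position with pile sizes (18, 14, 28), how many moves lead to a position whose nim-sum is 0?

In binary:
  10010  (18)
  01110  (14)
  11100  (28)
  -----
  00000  (0)
The nim-sum is already 0, so every move leaves a nonzero nim-sum — there are no winning moves.

0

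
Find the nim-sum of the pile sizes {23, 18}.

5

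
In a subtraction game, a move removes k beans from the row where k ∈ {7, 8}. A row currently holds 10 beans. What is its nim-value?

Compute g(0), g(1), … for moves {7, 8}:
g(0) = mex{} = 0
g(1) = mex{} = 0
g(2) = mex{} = 0
g(3) = mex{} = 0
g(4) = mex{} = 0
g(5) = mex{} = 0
g(6) = mex{} = 0
g(7) = mex{0} = 1
g(8) = mex{0} = 1
g(9) = mex{0} = 1
g(10) = mex{0} = 1
So g(10) = 1.

1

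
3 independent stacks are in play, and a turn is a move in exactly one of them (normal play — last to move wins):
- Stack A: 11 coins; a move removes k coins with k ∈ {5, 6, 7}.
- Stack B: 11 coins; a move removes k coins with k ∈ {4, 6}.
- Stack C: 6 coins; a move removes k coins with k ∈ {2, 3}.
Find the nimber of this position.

Grundy values for stack A (subtraction set {5, 6, 7}):
g(0) = mex{} = 0
g(1) = mex{} = 0
g(2) = mex{} = 0
g(3) = mex{} = 0
g(4) = mex{} = 0
g(5) = mex{0} = 1
g(6) = mex{0} = 1
g(7) = mex{0} = 1
g(8) = mex{0} = 1
g(9) = mex{0} = 1
g(10) = mex{0,1} = 2
g(11) = mex{0,1} = 2
So g(11) = 2.
Grundy values for stack B (subtraction set {4, 6}):
k:     0  1  2  3  4  5  6  7  8  9 10 11
g(k):  0  0  0  0  1  1  1  1  2  2  0  0
So g(11) = 0.
Build the Grundy sequence for stack C with g(k) = mex{g(k−s) : s ∈ {2, 3}, s ≤ k}:
k:     0  1  2  3  4  5  6
g(k):  0  0  1  1  2  0  0
So g(6) = 0.
By the Sprague-Grundy theorem, the Grundy value of a sum of independent games is the XOR of the component values.
Combined value = 2 ⊕ 0 ⊕ 0 = 2.

2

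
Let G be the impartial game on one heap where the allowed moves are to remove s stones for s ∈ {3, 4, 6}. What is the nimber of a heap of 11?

0

Build the Grundy sequence with g(k) = mex{g(k−s) : s ∈ {3, 4, 6}, s ≤ k}:
k:     0  1  2  3  4  5  6  7  8  9 10 11
g(k):  0  0  0  1  1  1  2  2  2  0  0  0
So g(11) = 0.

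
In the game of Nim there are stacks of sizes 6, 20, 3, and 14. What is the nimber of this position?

Nim-sum: 6 XOR 20 XOR 3 XOR 14 = 31.

31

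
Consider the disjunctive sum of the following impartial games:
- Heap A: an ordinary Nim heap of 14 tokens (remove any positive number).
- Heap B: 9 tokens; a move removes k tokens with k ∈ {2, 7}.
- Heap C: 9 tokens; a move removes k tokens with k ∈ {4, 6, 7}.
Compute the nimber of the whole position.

Heap A is a plain Nim heap of size 14, so its Grundy value is 14.
For heap B, compute g(0), g(1), … with moves {2, 7}:
g(0) = mex{} = 0
g(1) = mex{} = 0
g(2) = mex{0} = 1
g(3) = mex{0} = 1
g(4) = mex{1} = 0
g(5) = mex{1} = 0
g(6) = mex{0} = 1
g(7) = mex{0} = 1
g(8) = mex{0,1} = 2
g(9) = mex{1} = 0
So g(9) = 0.
Grundy values for heap C (subtraction set {4, 6, 7}):
k:     0  1  2  3  4  5  6  7  8  9
g(k):  0  0  0  0  1  1  1  1  2  2
So g(9) = 2.
The value of a disjunctive sum is the nim-sum of the parts.
Combined value = 14 ⊕ 0 ⊕ 2 = 12.

12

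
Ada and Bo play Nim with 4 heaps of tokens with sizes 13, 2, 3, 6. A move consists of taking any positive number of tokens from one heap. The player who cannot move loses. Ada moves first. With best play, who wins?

Ada wins

Compute the nim-sum pairwise:
13 ⊕ 2 = 15
15 ⊕ 3 = 12
12 ⊕ 6 = 10
The nim-sum is 10 ≠ 0, so this is an N-position: the player to move can win; Ada has a winning move.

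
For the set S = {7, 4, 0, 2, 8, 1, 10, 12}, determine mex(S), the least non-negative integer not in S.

The values 0, 1, 2 are all present; 3 is the first non-negative integer missing from the set.

3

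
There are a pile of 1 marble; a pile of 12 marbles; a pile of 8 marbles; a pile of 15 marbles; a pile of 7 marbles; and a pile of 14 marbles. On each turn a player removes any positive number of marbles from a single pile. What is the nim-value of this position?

3

Write each in binary and XOR column by column:
  0001  (1)
  1100  (12)
  1000  (8)
  1111  (15)
  0111  (7)
  1110  (14)
  ----
  0011  (3)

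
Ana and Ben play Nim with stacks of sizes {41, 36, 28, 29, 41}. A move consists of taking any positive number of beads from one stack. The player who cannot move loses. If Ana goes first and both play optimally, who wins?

Bitwise XOR of the heap sizes:
  101001  (41)
  100100  (36)
  011100  (28)
  011101  (29)
  101001  (41)
  ------
  100101  (37)
The nim-sum is 37 ≠ 0, so this is an N-position: the player to move can win; Ana has a winning move.

Ana wins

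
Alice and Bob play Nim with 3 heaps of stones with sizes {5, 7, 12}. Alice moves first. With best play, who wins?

Compute the nim-sum pairwise:
5 ^ 7 = 2
2 ^ 12 = 14
The nim-sum is 14 ≠ 0, so this is an N-position: the player to move can win; Alice has a winning move.

Alice wins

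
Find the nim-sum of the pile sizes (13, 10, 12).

11

Compute the nim-sum pairwise:
13 ⊕ 10 = 7
7 ⊕ 12 = 11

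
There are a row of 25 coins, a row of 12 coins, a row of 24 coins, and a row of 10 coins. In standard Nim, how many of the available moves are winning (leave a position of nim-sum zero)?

1

Nim-sum: 25 ^ 12 ^ 24 ^ 10 = 7.
The overall nim-sum is X = 7. A row of size p has a winning move iff p XOR X < p (reduce it to p XOR X).
  25: 25 XOR 7 = 30 ≥ 25 — no move.
  12: 12 XOR 7 = 11 < 12 — winning move (to 11).
  24: 24 XOR 7 = 31 ≥ 24 — no move.
  10: 10 XOR 7 = 13 ≥ 10 — no move.
That gives 1 winning move.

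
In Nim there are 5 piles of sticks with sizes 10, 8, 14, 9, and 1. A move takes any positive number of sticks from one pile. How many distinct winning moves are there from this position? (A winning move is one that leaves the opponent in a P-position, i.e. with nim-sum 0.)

Nim-sum: 10 ^ 8 ^ 14 ^ 9 ^ 1 = 4.
The overall nim-sum is X = 4. A pile of size p has a winning move iff p XOR X < p (reduce it to p XOR X).
  10: 10 XOR 4 = 14 ≥ 10 — no move.
  8: 8 XOR 4 = 12 ≥ 8 — no move.
  14: 14 XOR 4 = 10 < 14 — winning move (to 10).
  9: 9 XOR 4 = 13 ≥ 9 — no move.
  1: 1 XOR 4 = 5 ≥ 1 — no move.
That gives 1 winning move.

1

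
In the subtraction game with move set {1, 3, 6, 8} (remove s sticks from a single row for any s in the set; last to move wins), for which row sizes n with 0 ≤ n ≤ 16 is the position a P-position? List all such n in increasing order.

0, 2, 4, 9, 11, 13

Grundy values for subtraction set {1, 3, 6, 8}:
k:     0  1  2  3  4  5  6  7  8  9 10 11 12 13 14 15 16
g(k):  0  1  0  1  0  1  2  3  2  0  1  0  1  0  1  2  3
The P-positions (g = 0) in 0..16 are 0, 2, 4, 9, 11, 13.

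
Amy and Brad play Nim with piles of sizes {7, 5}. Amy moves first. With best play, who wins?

Amy wins

Bitwise XOR of the heap sizes:
  111  (7)
  101  (5)
  ---
  010  (2)
The nim-sum is 2 ≠ 0, so this is an N-position: the player to move can win; Amy has a winning move.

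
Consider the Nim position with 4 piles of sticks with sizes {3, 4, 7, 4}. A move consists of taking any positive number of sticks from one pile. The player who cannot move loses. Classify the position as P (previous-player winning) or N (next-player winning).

N-position

Write each in binary and XOR column by column:
  011  (3)
  100  (4)
  111  (7)
  100  (4)
  ---
  100  (4)
The nim-sum is 4 ≠ 0, so this is an N-position: the player to move can win.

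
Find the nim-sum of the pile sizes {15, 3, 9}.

In binary:
  1111  (15)
  0011  (3)
  1001  (9)
  ----
  0101  (5)

5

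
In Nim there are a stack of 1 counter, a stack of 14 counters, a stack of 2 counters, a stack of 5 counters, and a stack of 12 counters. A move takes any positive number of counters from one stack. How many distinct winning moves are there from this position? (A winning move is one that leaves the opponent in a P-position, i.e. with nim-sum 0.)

3

Compute the nim-sum pairwise:
1 XOR 14 = 15
15 XOR 2 = 13
13 XOR 5 = 8
8 XOR 12 = 4
The overall nim-sum is X = 4. A stack of size p has a winning move iff p XOR X < p (reduce it to p XOR X).
  1: 1 XOR 4 = 5 ≥ 1 — no move.
  14: 14 XOR 4 = 10 < 14 — winning move (to 10).
  2: 2 XOR 4 = 6 ≥ 2 — no move.
  5: 5 XOR 4 = 1 < 5 — winning move (to 1).
  12: 12 XOR 4 = 8 < 12 — winning move (to 8).
That gives 3 winning moves.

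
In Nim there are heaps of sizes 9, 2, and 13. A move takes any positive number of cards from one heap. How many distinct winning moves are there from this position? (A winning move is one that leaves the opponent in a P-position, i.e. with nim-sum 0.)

1

Bitwise XOR of the heap sizes:
  1001  (9)
  0010  (2)
  1101  (13)
  ----
  0110  (6)
The overall nim-sum is X = 6. A heap of size p has a winning move iff p XOR X < p (reduce it to p XOR X).
  9: 9 XOR 6 = 15 ≥ 9 — no move.
  2: 2 XOR 6 = 4 ≥ 2 — no move.
  13: 13 XOR 6 = 11 < 13 — winning move (to 11).
That gives 1 winning move.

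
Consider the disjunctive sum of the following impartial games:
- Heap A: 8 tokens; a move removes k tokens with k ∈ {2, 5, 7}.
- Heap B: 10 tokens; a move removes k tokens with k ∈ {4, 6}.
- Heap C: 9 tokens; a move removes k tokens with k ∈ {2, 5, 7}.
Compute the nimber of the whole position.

Build the Grundy sequence for heap A with g(k) = mex{g(k−s) : s ∈ {2, 5, 7}, s ≤ k}:
k:     0  1  2  3  4  5  6  7  8
g(k):  0  0  1  1  0  2  1  3  2
So g(8) = 2.
For heap B, compute g(0), g(1), … with moves {4, 6}:
g(0) = mex{} = 0
g(1) = mex{} = 0
g(2) = mex{} = 0
g(3) = mex{} = 0
g(4) = mex{0} = 1
g(5) = mex{0} = 1
g(6) = mex{0} = 1
g(7) = mex{0} = 1
g(8) = mex{0,1} = 2
g(9) = mex{0,1} = 2
g(10) = mex{1} = 0
So g(10) = 0.
Build the Grundy sequence for heap C with g(k) = mex{g(k−s) : s ∈ {2, 5, 7}, s ≤ k}:
g(0) = mex{} = 0
g(1) = mex{} = 0
g(2) = mex{0} = 1
g(3) = mex{0} = 1
g(4) = mex{1} = 0
g(5) = mex{0,1} = 2
g(6) = mex{0} = 1
g(7) = mex{0,1,2} = 3
g(8) = mex{0,1} = 2
g(9) = mex{0,1,3} = 2
So g(9) = 2.
By the Sprague-Grundy theorem, the Grundy value of a sum of independent games is the XOR of the component values.
Combined value = 2 ⊕ 0 ⊕ 2 = 0.

0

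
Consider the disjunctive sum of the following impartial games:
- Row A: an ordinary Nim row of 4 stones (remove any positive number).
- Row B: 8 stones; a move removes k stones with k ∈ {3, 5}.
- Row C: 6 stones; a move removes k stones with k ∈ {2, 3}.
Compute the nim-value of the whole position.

4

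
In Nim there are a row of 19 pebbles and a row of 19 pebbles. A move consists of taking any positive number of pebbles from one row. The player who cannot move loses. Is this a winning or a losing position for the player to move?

Losing position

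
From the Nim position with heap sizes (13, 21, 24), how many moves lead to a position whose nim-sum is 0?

0

Nim-sum: 13 ⊕ 21 ⊕ 24 = 0.
The nim-sum is already 0, so every move leaves a nonzero nim-sum — there are no winning moves.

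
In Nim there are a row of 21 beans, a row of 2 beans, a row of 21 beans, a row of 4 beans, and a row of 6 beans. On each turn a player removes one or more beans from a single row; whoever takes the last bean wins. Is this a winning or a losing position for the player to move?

Compute the nim-sum pairwise:
21 ^ 2 = 23
23 ^ 21 = 2
2 ^ 4 = 6
6 ^ 6 = 0
The nim-sum is 0, so this is a P-position: the player to move is in a losing position under optimal play.

Losing position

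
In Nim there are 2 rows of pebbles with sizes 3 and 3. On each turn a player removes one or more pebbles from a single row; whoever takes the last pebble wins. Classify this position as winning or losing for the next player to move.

Losing position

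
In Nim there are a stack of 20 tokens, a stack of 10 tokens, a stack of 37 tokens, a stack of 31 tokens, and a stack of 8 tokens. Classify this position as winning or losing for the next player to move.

Bitwise XOR of the heap sizes:
  010100  (20)
  001010  (10)
  100101  (37)
  011111  (31)
  001000  (8)
  ------
  101100  (44)
The nim-sum is 44 ≠ 0, so this is an N-position: the player to move can win.

Winning position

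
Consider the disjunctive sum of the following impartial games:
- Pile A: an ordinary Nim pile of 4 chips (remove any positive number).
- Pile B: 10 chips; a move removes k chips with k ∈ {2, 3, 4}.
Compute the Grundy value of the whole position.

6

Pile A is a plain Nim pile of size 4, so its Grundy value is 4.
Build the Grundy sequence for pile B with g(k) = mex{g(k−s) : s ∈ {2, 3, 4}, s ≤ k}:
g(0) = mex{} = 0
g(1) = mex{} = 0
g(2) = mex{0} = 1
g(3) = mex{0} = 1
g(4) = mex{0,1} = 2
g(5) = mex{0,1} = 2
g(6) = mex{1,2} = 0
g(7) = mex{1,2} = 0
g(8) = mex{0,2} = 1
g(9) = mex{0,2} = 1
g(10) = mex{0,1} = 2
So g(10) = 2.
The value of a disjunctive sum is the nim-sum of the parts.
Combined value = 4 ⊕ 2 = 6.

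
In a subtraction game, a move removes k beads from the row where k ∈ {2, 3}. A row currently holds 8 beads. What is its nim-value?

1

Compute g(0), g(1), … for moves {2, 3}:
g(0) = mex{} = 0
g(1) = mex{} = 0
g(2) = mex{0} = 1
g(3) = mex{0} = 1
g(4) = mex{0,1} = 2
g(5) = mex{1} = 0
g(6) = mex{1,2} = 0
g(7) = mex{0,2} = 1
g(8) = mex{0} = 1
So g(8) = 1.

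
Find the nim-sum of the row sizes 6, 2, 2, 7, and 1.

In binary:
  110  (6)
  010  (2)
  010  (2)
  111  (7)
  001  (1)
  ---
  000  (0)

0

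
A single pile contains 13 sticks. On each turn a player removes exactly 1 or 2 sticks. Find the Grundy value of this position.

Grundy values for subtraction set {1, 2}:
g(0) = mex{} = 0
g(1) = mex{0} = 1
g(2) = mex{0,1} = 2
g(3) = mex{1,2} = 0
g(4) = mex{0,2} = 1
g(5) = mex{0,1} = 2
g(6) = mex{1,2} = 0
g(7) = mex{0,2} = 1
g(8) = mex{0,1} = 2
g(9) = mex{1,2} = 0
g(10) = mex{0,2} = 1
g(11) = mex{0,1} = 2
g(12) = mex{1,2} = 0
g(13) = mex{0,2} = 1
So g(13) = 1.

1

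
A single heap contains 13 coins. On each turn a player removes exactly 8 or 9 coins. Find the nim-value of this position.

1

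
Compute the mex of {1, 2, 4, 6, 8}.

0 is not in the set, so the mex is 0.

0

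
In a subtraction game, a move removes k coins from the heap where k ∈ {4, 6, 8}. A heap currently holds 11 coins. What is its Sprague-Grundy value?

2

Compute g(0), g(1), … for moves {4, 6, 8}:
g(0) = mex{} = 0
g(1) = mex{} = 0
g(2) = mex{} = 0
g(3) = mex{} = 0
g(4) = mex{0} = 1
g(5) = mex{0} = 1
g(6) = mex{0} = 1
g(7) = mex{0} = 1
g(8) = mex{0,1} = 2
g(9) = mex{0,1} = 2
g(10) = mex{0,1} = 2
g(11) = mex{0,1} = 2
So g(11) = 2.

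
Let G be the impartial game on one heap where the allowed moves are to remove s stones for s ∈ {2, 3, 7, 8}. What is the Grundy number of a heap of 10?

0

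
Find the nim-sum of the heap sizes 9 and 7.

14

Compute the nim-sum pairwise:
9 XOR 7 = 14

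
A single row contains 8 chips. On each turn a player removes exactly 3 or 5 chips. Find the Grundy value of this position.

0

Grundy values for subtraction set {3, 5}:
k:     0  1  2  3  4  5  6  7  8
g(k):  0  0  0  1  1  1  2  2  0
So g(8) = 0.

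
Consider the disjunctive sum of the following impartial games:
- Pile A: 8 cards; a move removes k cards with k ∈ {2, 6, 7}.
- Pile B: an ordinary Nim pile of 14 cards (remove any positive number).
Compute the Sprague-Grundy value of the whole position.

12

Build the Grundy sequence for pile A with g(k) = mex{g(k−s) : s ∈ {2, 6, 7}, s ≤ k}:
k:     0  1  2  3  4  5  6  7  8
g(k):  0  0  1  1  0  0  1  1  2
So g(8) = 2.
Pile B is a plain Nim pile of size 14, so its Grundy value is 14.
By the Sprague-Grundy theorem, the Grundy value of a sum of independent games is the XOR of the component values.
Combined value = 2 XOR 14 = 12.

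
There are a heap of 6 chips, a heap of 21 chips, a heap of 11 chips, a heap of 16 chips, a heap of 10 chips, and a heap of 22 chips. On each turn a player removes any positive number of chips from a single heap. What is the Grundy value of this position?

Bitwise XOR of the heap sizes:
  00110  (6)
  10101  (21)
  01011  (11)
  10000  (16)
  01010  (10)
  10110  (22)
  -----
  10100  (20)

20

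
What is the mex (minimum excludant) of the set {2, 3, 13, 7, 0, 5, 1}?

4

The values 0, 1, 2, 3 are all present; 4 is the first non-negative integer missing from the set.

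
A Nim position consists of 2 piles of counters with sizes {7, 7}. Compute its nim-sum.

Nim-sum: 7 ^ 7 = 0.

0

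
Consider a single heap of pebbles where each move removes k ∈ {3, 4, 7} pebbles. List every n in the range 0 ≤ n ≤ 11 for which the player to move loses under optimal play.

0, 1, 2, 10, 11

Build the Grundy sequence with g(k) = mex{g(k−s) : s ∈ {3, 4, 7}, s ≤ k}:
k:     0  1  2  3  4  5  6  7  8  9 10 11
g(k):  0  0  0  1  1  1  2  2  2  3  0  0
The P-positions (g = 0) in 0..11 are 0, 1, 2, 10, 11.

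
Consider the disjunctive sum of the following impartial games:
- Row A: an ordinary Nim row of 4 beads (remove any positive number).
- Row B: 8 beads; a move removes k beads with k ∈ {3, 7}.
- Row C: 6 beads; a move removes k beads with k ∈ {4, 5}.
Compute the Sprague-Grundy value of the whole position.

Row A is a plain Nim row of size 4, so its Grundy value is 4.
Grundy values for row B (subtraction set {3, 7}):
k:     0  1  2  3  4  5  6  7  8
g(k):  0  0  0  1  1  1  0  2  2
So g(8) = 2.
Build the Grundy sequence for row C with g(k) = mex{g(k−s) : s ∈ {4, 5}, s ≤ k}:
k:     0  1  2  3  4  5  6
g(k):  0  0  0  0  1  1  1
So g(6) = 1.
By the Sprague-Grundy theorem, the Grundy value of a sum of independent games is the XOR of the component values.
Combined value = 4 ⊕ 2 ⊕ 1 = 7.

7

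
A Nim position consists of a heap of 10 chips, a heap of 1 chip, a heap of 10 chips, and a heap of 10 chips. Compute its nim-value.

11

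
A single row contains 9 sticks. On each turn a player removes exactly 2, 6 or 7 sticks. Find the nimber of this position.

Compute g(0), g(1), … for moves {2, 6, 7}:
g(0) = mex{} = 0
g(1) = mex{} = 0
g(2) = mex{0} = 1
g(3) = mex{0} = 1
g(4) = mex{1} = 0
g(5) = mex{1} = 0
g(6) = mex{0} = 1
g(7) = mex{0} = 1
g(8) = mex{0,1} = 2
g(9) = mex{1} = 0
So g(9) = 0.

0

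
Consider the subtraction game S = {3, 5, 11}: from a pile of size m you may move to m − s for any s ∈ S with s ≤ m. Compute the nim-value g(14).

Grundy values for subtraction set {3, 5, 11}:
k:     0  1  2  3  4  5  6  7  8  9 10 11 12 13 14
g(k):  0  0  0  1  1  1  2  2  0  0  0  1  1  1  2
So g(14) = 2.

2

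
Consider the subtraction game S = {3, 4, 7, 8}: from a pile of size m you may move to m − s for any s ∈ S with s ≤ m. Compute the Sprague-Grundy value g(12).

Grundy values for subtraction set {3, 4, 7, 8}:
k:     0  1  2  3  4  5  6  7  8  9 10 11 12
g(k):  0  0  0  1  1  1  2  2  2  3  3  0  0
So g(12) = 0.

0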